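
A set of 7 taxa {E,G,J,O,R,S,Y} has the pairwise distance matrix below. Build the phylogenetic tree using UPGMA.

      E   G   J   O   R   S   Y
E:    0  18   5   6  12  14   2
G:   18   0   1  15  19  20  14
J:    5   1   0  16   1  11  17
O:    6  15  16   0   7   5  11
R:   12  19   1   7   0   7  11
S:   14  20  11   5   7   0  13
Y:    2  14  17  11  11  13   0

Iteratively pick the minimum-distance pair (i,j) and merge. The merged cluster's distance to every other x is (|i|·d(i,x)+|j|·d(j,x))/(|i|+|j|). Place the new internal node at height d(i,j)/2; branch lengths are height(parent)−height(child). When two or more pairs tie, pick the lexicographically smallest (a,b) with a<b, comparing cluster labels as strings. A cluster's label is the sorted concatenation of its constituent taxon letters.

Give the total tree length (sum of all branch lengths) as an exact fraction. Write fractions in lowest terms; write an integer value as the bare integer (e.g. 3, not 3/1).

1601/60

step 1: merge (G,J) at d=1; branch lengths G→1/2, J→1/2; new cluster GJ
  updated: d(E,GJ)=23/2, d(GJ,O)=31/2, d(GJ,R)=10, d(GJ,S)=31/2, d(GJ,Y)=31/2
step 2: merge (E,Y) at d=2; branch lengths E→1, Y→1; new cluster EY
  updated: d(EY,GJ)=27/2, d(EY,O)=17/2, d(EY,R)=23/2, d(EY,S)=27/2
step 3: merge (O,S) at d=5; branch lengths O→5/2, S→5/2; new cluster OS
  updated: d(EY,OS)=11, d(GJ,OS)=31/2, d(OS,R)=7
step 4: merge (OS,R) at d=7; branch lengths OS→1, R→7/2; new cluster ORS
  updated: d(EY,ORS)=67/6, d(GJ,ORS)=41/3
step 5: merge (EY,ORS) at d=67/6; branch lengths EY→55/12, ORS→25/12; new cluster EORSY
  updated: d(EORSY,GJ)=68/5
step 6: merge (EORSY,GJ) at d=68/5; branch lengths EORSY→73/60, GJ→63/10; new cluster EGJORSY
final tree: (((E:1,Y:1):55/12,((O:5/2,S:5/2):1,R:7/2):25/12):73/60,(G:1/2,J:1/2):63/10)
total length: 1601/60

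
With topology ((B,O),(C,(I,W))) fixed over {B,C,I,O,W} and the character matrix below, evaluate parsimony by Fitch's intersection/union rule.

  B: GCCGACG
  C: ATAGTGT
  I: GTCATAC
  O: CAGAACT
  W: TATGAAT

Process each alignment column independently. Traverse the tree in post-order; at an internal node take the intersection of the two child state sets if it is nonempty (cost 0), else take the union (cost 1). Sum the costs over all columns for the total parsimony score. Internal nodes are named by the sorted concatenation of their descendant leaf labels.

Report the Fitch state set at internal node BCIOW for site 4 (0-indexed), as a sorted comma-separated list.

[col 0] BO: children B:{G}, O:{C} ∪→ {C,G}; cost 1
[col 0] IW: children I:{G}, W:{T} ∪→ {G,T}; cost 1
[col 0] CIW: children C:{A}, IW:{G,T} ∪→ {A,G,T}; cost 1
[col 0] BCIOW: children BO:{C,G}, CIW:{A,G,T} ∩→ {G}; cost 0
[col 1] BO: children B:{C}, O:{A} ∪→ {A,C}; cost 1
[col 1] IW: children I:{T}, W:{A} ∪→ {A,T}; cost 1
[col 1] CIW: children C:{T}, IW:{A,T} ∩→ {T}; cost 0
[col 1] BCIOW: children BO:{A,C}, CIW:{T} ∪→ {A,C,T}; cost 1
[col 2] BO: children B:{C}, O:{G} ∪→ {C,G}; cost 1
[col 2] IW: children I:{C}, W:{T} ∪→ {C,T}; cost 1
[col 2] CIW: children C:{A}, IW:{C,T} ∪→ {A,C,T}; cost 1
[col 2] BCIOW: children BO:{C,G}, CIW:{A,C,T} ∩→ {C}; cost 0
[col 3] BO: children B:{G}, O:{A} ∪→ {A,G}; cost 1
[col 3] IW: children I:{A}, W:{G} ∪→ {A,G}; cost 1
[col 3] CIW: children C:{G}, IW:{A,G} ∩→ {G}; cost 0
[col 3] BCIOW: children BO:{A,G}, CIW:{G} ∩→ {G}; cost 0
[col 4] BO: children B:{A}, O:{A} ∩→ {A}; cost 0
[col 4] IW: children I:{T}, W:{A} ∪→ {A,T}; cost 1
[col 4] CIW: children C:{T}, IW:{A,T} ∩→ {T}; cost 0
[col 4] BCIOW: children BO:{A}, CIW:{T} ∪→ {A,T}; cost 1
[col 5] BO: children B:{C}, O:{C} ∩→ {C}; cost 0
[col 5] IW: children I:{A}, W:{A} ∩→ {A}; cost 0
[col 5] CIW: children C:{G}, IW:{A} ∪→ {A,G}; cost 1
[col 5] BCIOW: children BO:{C}, CIW:{A,G} ∪→ {A,C,G}; cost 1
[col 6] BO: children B:{G}, O:{T} ∪→ {G,T}; cost 1
[col 6] IW: children I:{C}, W:{T} ∪→ {C,T}; cost 1
[col 6] CIW: children C:{T}, IW:{C,T} ∩→ {T}; cost 0
[col 6] BCIOW: children BO:{G,T}, CIW:{T} ∩→ {T}; cost 0
per-site changes: [3, 3, 3, 2, 2, 2, 2]; total = 17

A,T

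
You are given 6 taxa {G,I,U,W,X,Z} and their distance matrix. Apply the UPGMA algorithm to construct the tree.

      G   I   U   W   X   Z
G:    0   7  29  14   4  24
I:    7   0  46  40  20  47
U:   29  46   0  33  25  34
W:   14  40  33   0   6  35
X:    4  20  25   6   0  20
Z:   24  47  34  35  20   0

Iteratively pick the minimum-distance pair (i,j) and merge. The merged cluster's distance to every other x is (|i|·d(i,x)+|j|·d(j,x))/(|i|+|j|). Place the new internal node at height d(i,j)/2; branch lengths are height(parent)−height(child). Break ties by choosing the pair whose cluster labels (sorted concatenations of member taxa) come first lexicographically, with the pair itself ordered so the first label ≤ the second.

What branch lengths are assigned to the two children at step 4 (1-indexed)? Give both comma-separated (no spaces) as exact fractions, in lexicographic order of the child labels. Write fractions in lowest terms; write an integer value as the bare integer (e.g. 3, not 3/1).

55/12,63/4

step 1: merge (G,X) at d=4; branch lengths G→2, X→2; new cluster GX
  updated: d(GX,I)=27/2, d(GX,U)=27, d(GX,W)=10, d(GX,Z)=22
step 2: merge (GX,W) at d=10; branch lengths GX→3, W→5; new cluster GWX
  updated: d(GWX,I)=67/3, d(GWX,U)=29, d(GWX,Z)=79/3
step 3: merge (GWX,I) at d=67/3; branch lengths GWX→37/6, I→67/6; new cluster GIWX
  updated: d(GIWX,U)=133/4, d(GIWX,Z)=63/2
step 4: merge (GIWX,Z) at d=63/2; branch lengths GIWX→55/12, Z→63/4; new cluster GIWXZ
  updated: d(GIWXZ,U)=167/5
step 5: merge (GIWXZ,U) at d=167/5; branch lengths GIWXZ→19/20, U→167/10; new cluster GIUWXZ
final tree: (((((G:2,X:2):3,W:5):37/6,I:67/6):55/12,Z:63/4):19/20,U:167/10)
total length: 4039/60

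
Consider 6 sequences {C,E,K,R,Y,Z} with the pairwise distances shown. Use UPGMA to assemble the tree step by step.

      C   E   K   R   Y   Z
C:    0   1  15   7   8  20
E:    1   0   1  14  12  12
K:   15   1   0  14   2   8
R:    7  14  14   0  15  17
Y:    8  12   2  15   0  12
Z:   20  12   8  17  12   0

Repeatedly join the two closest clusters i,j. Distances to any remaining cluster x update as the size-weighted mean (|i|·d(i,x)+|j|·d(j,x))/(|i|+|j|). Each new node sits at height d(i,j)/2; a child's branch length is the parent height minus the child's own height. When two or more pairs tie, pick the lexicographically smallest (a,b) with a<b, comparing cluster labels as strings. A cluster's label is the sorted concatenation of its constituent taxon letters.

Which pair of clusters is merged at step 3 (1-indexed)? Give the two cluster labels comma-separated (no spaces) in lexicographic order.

1. join C+E (d=1) ⇒ CE; edges |C|=1/2, |E|=1/2
  updated: d(CE,K)=8, d(CE,R)=21/2, d(CE,Y)=10, d(CE,Z)=16
2. join K+Y (d=2) ⇒ KY; edges |K|=1, |Y|=1
  updated: d(CE,KY)=9, d(KY,R)=29/2, d(KY,Z)=10
3. join CE+KY (d=9) ⇒ CEKY; edges |CE|=4, |KY|=7/2
  updated: d(CEKY,R)=25/2, d(CEKY,Z)=13
4. join CEKY+R (d=25/2) ⇒ CEKRY; edges |CEKY|=7/4, |R|=25/4
  updated: d(CEKRY,Z)=69/5
5. join CEKRY+Z (d=69/5) ⇒ CEKRYZ; edges |CEKRY|=13/20, |Z|=69/10
final tree: ((((C:1/2,E:1/2):4,(K:1,Y:1):7/2):7/4,R:25/4):13/20,Z:69/10)
total length: 521/20

CE,KY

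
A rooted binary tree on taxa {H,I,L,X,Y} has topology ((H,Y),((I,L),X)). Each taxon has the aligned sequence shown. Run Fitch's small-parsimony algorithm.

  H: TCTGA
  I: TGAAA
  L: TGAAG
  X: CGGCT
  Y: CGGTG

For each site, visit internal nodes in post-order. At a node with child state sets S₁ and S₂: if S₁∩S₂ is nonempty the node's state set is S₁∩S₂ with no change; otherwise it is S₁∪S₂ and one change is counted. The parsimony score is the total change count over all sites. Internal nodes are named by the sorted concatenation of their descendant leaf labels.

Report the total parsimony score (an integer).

11

site 0, node HY: H={T} ∪ Y={C} → {C,T} (+1)
site 0, node IL: I={T} ∩ L={T} → {T} (+0)
site 0, node ILX: IL={T} ∪ X={C} → {C,T} (+1)
site 0, node HILXY: HY={C,T} ∩ ILX={C,T} → {C,T} (+0)
site 1, node HY: H={C} ∪ Y={G} → {C,G} (+1)
site 1, node IL: I={G} ∩ L={G} → {G} (+0)
site 1, node ILX: IL={G} ∩ X={G} → {G} (+0)
site 1, node HILXY: HY={C,G} ∩ ILX={G} → {G} (+0)
site 2, node HY: H={T} ∪ Y={G} → {G,T} (+1)
site 2, node IL: I={A} ∩ L={A} → {A} (+0)
site 2, node ILX: IL={A} ∪ X={G} → {A,G} (+1)
site 2, node HILXY: HY={G,T} ∩ ILX={A,G} → {G} (+0)
site 3, node HY: H={G} ∪ Y={T} → {G,T} (+1)
site 3, node IL: I={A} ∩ L={A} → {A} (+0)
site 3, node ILX: IL={A} ∪ X={C} → {A,C} (+1)
site 3, node HILXY: HY={G,T} ∪ ILX={A,C} → {A,C,G,T} (+1)
site 4, node HY: H={A} ∪ Y={G} → {A,G} (+1)
site 4, node IL: I={A} ∪ L={G} → {A,G} (+1)
site 4, node ILX: IL={A,G} ∪ X={T} → {A,G,T} (+1)
site 4, node HILXY: HY={A,G} ∩ ILX={A,G,T} → {A,G} (+0)
per-site changes: [2, 1, 2, 3, 3]; total = 11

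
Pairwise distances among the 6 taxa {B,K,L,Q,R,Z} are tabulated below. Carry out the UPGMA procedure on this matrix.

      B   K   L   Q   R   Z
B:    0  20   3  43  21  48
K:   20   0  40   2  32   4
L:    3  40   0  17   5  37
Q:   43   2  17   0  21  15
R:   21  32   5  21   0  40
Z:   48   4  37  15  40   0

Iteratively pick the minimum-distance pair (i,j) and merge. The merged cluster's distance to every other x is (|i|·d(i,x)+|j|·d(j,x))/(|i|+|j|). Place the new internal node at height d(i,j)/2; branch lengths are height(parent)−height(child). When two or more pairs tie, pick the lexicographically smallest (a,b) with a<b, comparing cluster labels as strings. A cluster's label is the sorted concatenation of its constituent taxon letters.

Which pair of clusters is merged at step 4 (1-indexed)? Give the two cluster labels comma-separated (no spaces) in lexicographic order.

BL,R

iteration 1: select K,Q (d=2); attach at lengths (1, 1); label the merged cluster KQ
  updated: d(B,KQ)=63/2, d(KQ,L)=57/2, d(KQ,R)=53/2, d(KQ,Z)=19/2
iteration 2: select B,L (d=3); attach at lengths (3/2, 3/2); label the merged cluster BL
  updated: d(BL,KQ)=30, d(BL,R)=13, d(BL,Z)=85/2
iteration 3: select KQ,Z (d=19/2); attach at lengths (15/4, 19/4); label the merged cluster KQZ
  updated: d(BL,KQZ)=205/6, d(KQZ,R)=31
iteration 4: select BL,R (d=13); attach at lengths (5, 13/2); label the merged cluster BLR
  updated: d(BLR,KQZ)=298/9
iteration 5: select BLR,KQZ (d=298/9); attach at lengths (181/18, 425/36); label the merged cluster BKLQRZ
final tree: (((B:3/2,L:3/2):5,R:13/2):181/18,((K:1,Q:1):15/4,Z:19/4):425/36)
total length: 1687/36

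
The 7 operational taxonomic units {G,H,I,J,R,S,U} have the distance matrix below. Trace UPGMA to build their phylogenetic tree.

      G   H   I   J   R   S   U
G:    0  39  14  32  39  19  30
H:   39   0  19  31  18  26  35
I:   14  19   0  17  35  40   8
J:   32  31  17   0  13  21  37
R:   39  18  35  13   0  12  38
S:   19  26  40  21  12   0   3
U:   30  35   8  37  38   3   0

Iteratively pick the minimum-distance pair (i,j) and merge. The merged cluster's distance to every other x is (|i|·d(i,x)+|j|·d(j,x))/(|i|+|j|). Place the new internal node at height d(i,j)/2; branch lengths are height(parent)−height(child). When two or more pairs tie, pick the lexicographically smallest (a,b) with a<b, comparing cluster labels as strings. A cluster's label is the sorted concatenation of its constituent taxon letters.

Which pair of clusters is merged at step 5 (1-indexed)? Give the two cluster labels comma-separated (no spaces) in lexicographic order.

H,JR

iteration 1: select S,U (d=3); attach at lengths (3/2, 3/2); label the merged cluster SU
  updated: d(G,SU)=49/2, d(H,SU)=61/2, d(I,SU)=24, d(J,SU)=29, d(R,SU)=25
iteration 2: select J,R (d=13); attach at lengths (13/2, 13/2); label the merged cluster JR
  updated: d(G,JR)=71/2, d(H,JR)=49/2, d(I,JR)=26, d(JR,SU)=27
iteration 3: select G,I (d=14); attach at lengths (7, 7); label the merged cluster GI
  updated: d(GI,H)=29, d(GI,JR)=123/4, d(GI,SU)=97/4
iteration 4: select GI,SU (d=97/4); attach at lengths (41/8, 85/8); label the merged cluster GISU
  updated: d(GISU,H)=119/4, d(GISU,JR)=231/8
iteration 5: select H,JR (d=49/2); attach at lengths (49/4, 23/4); label the merged cluster HJR
  updated: d(GISU,HJR)=175/6
iteration 6: select GISU,HJR (d=175/6); attach at lengths (59/24, 7/3); label the merged cluster GHIJRSU
final tree: (((G:7,I:7):41/8,(S:3/2,U:3/2):85/8):59/24,(H:49/4,(J:13/2,R:13/2):23/4):7/3)
total length: 1645/24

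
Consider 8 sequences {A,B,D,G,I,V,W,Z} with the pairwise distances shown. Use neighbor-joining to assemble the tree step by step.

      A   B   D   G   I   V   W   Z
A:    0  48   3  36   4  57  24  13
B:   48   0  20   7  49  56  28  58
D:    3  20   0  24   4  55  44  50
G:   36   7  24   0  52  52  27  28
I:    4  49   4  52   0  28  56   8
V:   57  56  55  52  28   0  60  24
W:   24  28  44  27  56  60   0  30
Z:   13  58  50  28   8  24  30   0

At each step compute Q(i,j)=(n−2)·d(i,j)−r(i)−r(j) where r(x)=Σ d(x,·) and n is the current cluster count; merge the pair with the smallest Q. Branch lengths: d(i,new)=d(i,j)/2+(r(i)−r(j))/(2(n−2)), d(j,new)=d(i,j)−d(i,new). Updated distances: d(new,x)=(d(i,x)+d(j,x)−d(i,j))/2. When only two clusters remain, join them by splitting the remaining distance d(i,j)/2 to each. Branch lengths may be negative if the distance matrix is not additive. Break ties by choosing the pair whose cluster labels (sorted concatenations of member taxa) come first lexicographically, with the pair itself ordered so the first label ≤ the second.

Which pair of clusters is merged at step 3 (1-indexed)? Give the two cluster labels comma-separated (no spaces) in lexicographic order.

V,Z

iteration 1: select B,G (d=7, Q=-450); attach at lengths (41/6, 1/6); label the merged cluster BG
  updated: d(A,BG)=77/2, d(BG,D)=37/2, d(BG,I)=47, d(BG,V)=101/2, d(BG,W)=24, d(BG,Z)=79/2
iteration 2: select BG,W (d=24, Q=-336); attach at lengths (10, 14); label the merged cluster BGW
  updated: d(A,BGW)=77/4, d(BGW,D)=77/4, d(BGW,I)=79/2, d(BGW,V)=173/4, d(BGW,Z)=91/4
iteration 3: select V,Z (d=24, Q=-229); attach at lengths (371/16, 13/16); label the merged cluster VZ
  updated: d(A,VZ)=23, d(BGW,VZ)=21, d(D,VZ)=81/2, d(I,VZ)=6
iteration 4: select BGW,VZ (d=21, Q=-253/2); attach at lengths (143/12, 109/12); label the merged cluster BGVWZ
  updated: d(A,BGVWZ)=85/8, d(BGVWZ,D)=155/8, d(BGVWZ,I)=49/4
iteration 5: select A,BGVWZ (d=85/8, Q=-309/8); attach at lengths (-27/32, 367/32); label the merged cluster ABGVWZ
  updated: d(ABGVWZ,D)=47/8, d(ABGVWZ,I)=45/16
iteration 6: select ABGVWZ,D (d=47/8, Q=-203/16); attach at lengths (75/32, 113/32); label the merged cluster ABDGVWZ
  updated: d(ABDGVWZ,I)=15/32
iteration 7: select ABDGVWZ,I (d=15/32); attach at lengths (15/64, 15/64); label the merged cluster ABDGIVWZ
final tree: (((A:-27/32,(((B:41/6,G:1/6):10,W:14):143/12,(V:371/16,Z:13/16):109/12):367/32):75/32,D:113/32):15/64,I:15/64)
total length: 2975/32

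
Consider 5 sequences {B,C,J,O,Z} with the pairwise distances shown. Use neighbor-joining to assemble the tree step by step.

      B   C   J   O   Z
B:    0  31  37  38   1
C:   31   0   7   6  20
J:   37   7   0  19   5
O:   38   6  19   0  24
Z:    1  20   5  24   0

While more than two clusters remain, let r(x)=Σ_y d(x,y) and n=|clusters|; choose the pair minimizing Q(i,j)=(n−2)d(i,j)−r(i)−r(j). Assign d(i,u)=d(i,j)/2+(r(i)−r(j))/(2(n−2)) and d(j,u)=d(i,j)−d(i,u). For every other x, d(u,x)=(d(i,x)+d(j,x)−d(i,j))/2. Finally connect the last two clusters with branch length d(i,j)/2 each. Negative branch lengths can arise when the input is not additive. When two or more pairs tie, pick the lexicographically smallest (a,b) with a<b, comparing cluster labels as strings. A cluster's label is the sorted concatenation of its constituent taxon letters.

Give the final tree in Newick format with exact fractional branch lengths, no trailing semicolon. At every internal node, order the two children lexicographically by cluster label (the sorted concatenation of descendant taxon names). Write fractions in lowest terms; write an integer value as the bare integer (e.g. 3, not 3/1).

iteration 1: select B,Z (d=1, Q=-154); attach at lengths (10, -9); label the merged cluster BZ
  updated: d(BZ,C)=25, d(BZ,J)=41/2, d(BZ,O)=61/2
iteration 2: select BZ,J (d=41/2, Q=-163/2); attach at lengths (141/8, 23/8); label the merged cluster BJZ
  updated: d(BJZ,C)=23/4, d(BJZ,O)=29/2
iteration 3: select BJZ,C (d=23/4, Q=-105/4); attach at lengths (57/8, -11/8); label the merged cluster BCJZ
  updated: d(BCJZ,O)=59/8
iteration 4: select BCJZ,O (d=59/8); attach at lengths (59/16, 59/16); label the merged cluster BCJOZ
final tree: ((((B:10,Z:-9):141/8,J:23/8):57/8,C:-11/8):59/16,O:59/16)
total length: 277/8

((((B:10,Z:-9):141/8,J:23/8):57/8,C:-11/8):59/16,O:59/16)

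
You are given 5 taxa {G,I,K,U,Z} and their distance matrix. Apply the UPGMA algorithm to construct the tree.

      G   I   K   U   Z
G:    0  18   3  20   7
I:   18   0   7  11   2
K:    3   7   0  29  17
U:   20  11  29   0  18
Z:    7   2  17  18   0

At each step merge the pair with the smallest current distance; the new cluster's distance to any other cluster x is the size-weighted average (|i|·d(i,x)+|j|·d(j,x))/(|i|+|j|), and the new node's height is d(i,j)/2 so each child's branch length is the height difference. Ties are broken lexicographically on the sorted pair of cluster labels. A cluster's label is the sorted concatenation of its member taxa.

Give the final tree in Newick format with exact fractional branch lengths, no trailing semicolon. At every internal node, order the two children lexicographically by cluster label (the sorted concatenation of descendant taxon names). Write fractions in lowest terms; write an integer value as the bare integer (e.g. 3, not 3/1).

(((G:3/2,K:3/2):37/8,(I:1,Z:1):41/8):29/8,U:39/4)

1. join I+Z (d=2) ⇒ IZ; edges |I|=1, |Z|=1
  updated: d(G,IZ)=25/2, d(IZ,K)=12, d(IZ,U)=29/2
2. join G+K (d=3) ⇒ GK; edges |G|=3/2, |K|=3/2
  updated: d(GK,IZ)=49/4, d(GK,U)=49/2
3. join GK+IZ (d=49/4) ⇒ GIKZ; edges |GK|=37/8, |IZ|=41/8
  updated: d(GIKZ,U)=39/2
4. join GIKZ+U (d=39/2) ⇒ GIKUZ; edges |GIKZ|=29/8, |U|=39/4
final tree: (((G:3/2,K:3/2):37/8,(I:1,Z:1):41/8):29/8,U:39/4)
total length: 225/8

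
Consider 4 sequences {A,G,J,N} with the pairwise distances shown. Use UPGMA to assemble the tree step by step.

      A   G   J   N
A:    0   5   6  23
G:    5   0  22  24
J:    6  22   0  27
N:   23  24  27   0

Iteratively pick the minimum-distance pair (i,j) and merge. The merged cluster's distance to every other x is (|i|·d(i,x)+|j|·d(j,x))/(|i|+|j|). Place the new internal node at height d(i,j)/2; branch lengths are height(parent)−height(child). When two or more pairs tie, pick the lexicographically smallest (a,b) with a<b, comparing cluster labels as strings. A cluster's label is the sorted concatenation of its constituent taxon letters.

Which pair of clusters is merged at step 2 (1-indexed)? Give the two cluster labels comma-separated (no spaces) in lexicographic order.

iteration 1: select A,G (d=5); attach at lengths (5/2, 5/2); label the merged cluster AG
  updated: d(AG,J)=14, d(AG,N)=47/2
iteration 2: select AG,J (d=14); attach at lengths (9/2, 7); label the merged cluster AGJ
  updated: d(AGJ,N)=74/3
iteration 3: select AGJ,N (d=74/3); attach at lengths (16/3, 37/3); label the merged cluster AGJN
final tree: (((A:5/2,G:5/2):9/2,J:7):16/3,N:37/3)
total length: 205/6

AG,J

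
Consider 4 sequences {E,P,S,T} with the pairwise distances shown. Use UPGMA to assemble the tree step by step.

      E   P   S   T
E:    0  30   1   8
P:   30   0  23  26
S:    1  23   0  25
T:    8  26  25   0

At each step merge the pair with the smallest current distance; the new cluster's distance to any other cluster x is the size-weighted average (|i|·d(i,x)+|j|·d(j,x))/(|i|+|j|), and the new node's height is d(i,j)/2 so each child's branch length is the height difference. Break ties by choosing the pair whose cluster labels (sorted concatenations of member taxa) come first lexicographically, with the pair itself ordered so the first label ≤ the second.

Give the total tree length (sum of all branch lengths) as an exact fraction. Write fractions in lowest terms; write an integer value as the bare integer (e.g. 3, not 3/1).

421/12

1. join E+S (d=1) ⇒ ES; edges |E|=1/2, |S|=1/2
  updated: d(ES,P)=53/2, d(ES,T)=33/2
2. join ES+T (d=33/2) ⇒ EST; edges |ES|=31/4, |T|=33/4
  updated: d(EST,P)=79/3
3. join EST+P (d=79/3) ⇒ EPST; edges |EST|=59/12, |P|=79/6
final tree: (((E:1/2,S:1/2):31/4,T:33/4):59/12,P:79/6)
total length: 421/12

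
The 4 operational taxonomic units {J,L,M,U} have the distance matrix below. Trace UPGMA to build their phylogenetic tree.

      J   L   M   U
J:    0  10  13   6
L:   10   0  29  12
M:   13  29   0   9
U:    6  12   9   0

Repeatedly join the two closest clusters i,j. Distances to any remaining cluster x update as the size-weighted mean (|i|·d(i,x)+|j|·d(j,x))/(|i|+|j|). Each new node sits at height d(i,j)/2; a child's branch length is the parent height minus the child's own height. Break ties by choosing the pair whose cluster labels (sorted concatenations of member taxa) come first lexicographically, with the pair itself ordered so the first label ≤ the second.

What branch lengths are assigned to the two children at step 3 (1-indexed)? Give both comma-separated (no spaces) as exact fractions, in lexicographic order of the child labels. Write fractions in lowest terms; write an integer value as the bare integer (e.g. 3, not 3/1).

1. join J+U (d=6) ⇒ JU; edges |J|=3, |U|=3
  updated: d(JU,L)=11, d(JU,M)=11
2. join JU+L (d=11) ⇒ JLU; edges |JU|=5/2, |L|=11/2
  updated: d(JLU,M)=17
3. join JLU+M (d=17) ⇒ JLMU; edges |JLU|=3, |M|=17/2
final tree: (((J:3,U:3):5/2,L:11/2):3,M:17/2)
total length: 51/2

3,17/2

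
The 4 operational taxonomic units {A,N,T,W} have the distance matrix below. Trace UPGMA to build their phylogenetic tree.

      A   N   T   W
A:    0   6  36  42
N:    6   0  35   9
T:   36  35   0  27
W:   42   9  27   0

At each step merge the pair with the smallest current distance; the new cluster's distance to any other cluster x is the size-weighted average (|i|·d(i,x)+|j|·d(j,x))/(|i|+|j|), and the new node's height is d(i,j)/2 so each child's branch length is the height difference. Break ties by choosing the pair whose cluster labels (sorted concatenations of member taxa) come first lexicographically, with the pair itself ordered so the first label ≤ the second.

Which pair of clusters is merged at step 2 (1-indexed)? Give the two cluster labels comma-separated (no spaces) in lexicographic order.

iteration 1: select A,N (d=6); attach at lengths (3, 3); label the merged cluster AN
  updated: d(AN,T)=71/2, d(AN,W)=51/2
iteration 2: select AN,W (d=51/2); attach at lengths (39/4, 51/4); label the merged cluster ANW
  updated: d(ANW,T)=98/3
iteration 3: select ANW,T (d=98/3); attach at lengths (43/12, 49/3); label the merged cluster ANTW
final tree: (((A:3,N:3):39/4,W:51/4):43/12,T:49/3)
total length: 581/12

AN,W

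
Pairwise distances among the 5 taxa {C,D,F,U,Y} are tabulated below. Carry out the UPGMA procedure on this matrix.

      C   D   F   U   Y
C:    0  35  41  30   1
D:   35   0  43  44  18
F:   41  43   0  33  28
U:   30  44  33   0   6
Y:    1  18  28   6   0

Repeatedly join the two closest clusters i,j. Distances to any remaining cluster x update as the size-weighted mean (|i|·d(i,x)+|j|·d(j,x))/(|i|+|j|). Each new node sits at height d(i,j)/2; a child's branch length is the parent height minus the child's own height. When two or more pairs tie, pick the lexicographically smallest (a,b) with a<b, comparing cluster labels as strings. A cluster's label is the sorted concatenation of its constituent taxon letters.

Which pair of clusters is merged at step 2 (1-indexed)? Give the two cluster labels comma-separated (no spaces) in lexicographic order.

step 1: merge (C,Y) at d=1; branch lengths C→1/2, Y→1/2; new cluster CY
  updated: d(CY,D)=53/2, d(CY,F)=69/2, d(CY,U)=18
step 2: merge (CY,U) at d=18; branch lengths CY→17/2, U→9; new cluster CUY
  updated: d(CUY,D)=97/3, d(CUY,F)=34
step 3: merge (CUY,D) at d=97/3; branch lengths CUY→43/6, D→97/6; new cluster CDUY
  updated: d(CDUY,F)=145/4
step 4: merge (CDUY,F) at d=145/4; branch lengths CDUY→47/24, F→145/8; new cluster CDFUY
final tree: ((((C:1/2,Y:1/2):17/2,U:9):43/6,D:97/6):47/24,F:145/8)
total length: 743/12

CY,U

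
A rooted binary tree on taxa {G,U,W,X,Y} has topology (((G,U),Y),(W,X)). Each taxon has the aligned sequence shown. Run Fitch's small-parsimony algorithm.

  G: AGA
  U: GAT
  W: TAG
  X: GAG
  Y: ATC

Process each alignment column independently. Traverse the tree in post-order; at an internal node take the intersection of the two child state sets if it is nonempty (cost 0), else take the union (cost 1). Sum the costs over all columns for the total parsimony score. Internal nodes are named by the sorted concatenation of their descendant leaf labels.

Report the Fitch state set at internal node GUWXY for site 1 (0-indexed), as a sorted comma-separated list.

GU@0: {A} ∪ {G} = {A,G} (union, +1)
GUY@0: {A,G} ∩ {A} = {A} (intersection, +0)
WX@0: {T} ∪ {G} = {G,T} (union, +1)
GUWXY@0: {A} ∪ {G,T} = {A,G,T} (union, +1)
GU@1: {G} ∪ {A} = {A,G} (union, +1)
GUY@1: {A,G} ∪ {T} = {A,G,T} (union, +1)
WX@1: {A} ∩ {A} = {A} (intersection, +0)
GUWXY@1: {A,G,T} ∩ {A} = {A} (intersection, +0)
GU@2: {A} ∪ {T} = {A,T} (union, +1)
GUY@2: {A,T} ∪ {C} = {A,C,T} (union, +1)
WX@2: {G} ∩ {G} = {G} (intersection, +0)
GUWXY@2: {A,C,T} ∪ {G} = {A,C,G,T} (union, +1)
per-site changes: [3, 2, 3]; total = 8

A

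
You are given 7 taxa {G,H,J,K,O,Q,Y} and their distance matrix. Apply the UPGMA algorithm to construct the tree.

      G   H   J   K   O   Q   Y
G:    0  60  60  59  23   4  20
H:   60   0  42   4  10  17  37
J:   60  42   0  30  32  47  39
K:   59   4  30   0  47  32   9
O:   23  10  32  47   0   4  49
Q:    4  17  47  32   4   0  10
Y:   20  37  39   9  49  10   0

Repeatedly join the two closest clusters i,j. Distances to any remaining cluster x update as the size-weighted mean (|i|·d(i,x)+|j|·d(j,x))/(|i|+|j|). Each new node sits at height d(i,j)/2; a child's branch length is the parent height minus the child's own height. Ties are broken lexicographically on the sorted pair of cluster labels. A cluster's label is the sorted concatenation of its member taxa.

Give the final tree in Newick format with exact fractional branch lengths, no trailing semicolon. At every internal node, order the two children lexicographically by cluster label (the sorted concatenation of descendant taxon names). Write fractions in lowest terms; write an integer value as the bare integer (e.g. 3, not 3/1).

((((G:2,Q:2):19/4,O:27/4):365/36,((H:2,K:2):19/2,Y:23/2):97/18):71/18,J:125/6)

1. join G+Q (d=4) ⇒ GQ; edges |G|=2, |Q|=2
  updated: d(GQ,H)=77/2, d(GQ,J)=107/2, d(GQ,K)=91/2, d(GQ,O)=27/2, d(GQ,Y)=15
2. join H+K (d=4) ⇒ HK; edges |H|=2, |K|=2
  updated: d(GQ,HK)=42, d(HK,J)=36, d(HK,O)=57/2, d(HK,Y)=23
3. join GQ+O (d=27/2) ⇒ GOQ; edges |GQ|=19/4, |O|=27/4
  updated: d(GOQ,HK)=75/2, d(GOQ,J)=139/3, d(GOQ,Y)=79/3
4. join HK+Y (d=23) ⇒ HKY; edges |HK|=19/2, |Y|=23/2
  updated: d(GOQ,HKY)=304/9, d(HKY,J)=37
5. join GOQ+HKY (d=304/9) ⇒ GHKOQY; edges |GOQ|=365/36, |HKY|=97/18
  updated: d(GHKOQY,J)=125/3
6. join GHKOQY+J (d=125/3) ⇒ GHJKOQY; edges |GHKOQY|=71/18, |J|=125/6
final tree: ((((G:2,Q:2):19/4,O:27/4):365/36,((H:2,K:2):19/2,Y:23/2):97/18):71/18,J:125/6)
total length: 2909/36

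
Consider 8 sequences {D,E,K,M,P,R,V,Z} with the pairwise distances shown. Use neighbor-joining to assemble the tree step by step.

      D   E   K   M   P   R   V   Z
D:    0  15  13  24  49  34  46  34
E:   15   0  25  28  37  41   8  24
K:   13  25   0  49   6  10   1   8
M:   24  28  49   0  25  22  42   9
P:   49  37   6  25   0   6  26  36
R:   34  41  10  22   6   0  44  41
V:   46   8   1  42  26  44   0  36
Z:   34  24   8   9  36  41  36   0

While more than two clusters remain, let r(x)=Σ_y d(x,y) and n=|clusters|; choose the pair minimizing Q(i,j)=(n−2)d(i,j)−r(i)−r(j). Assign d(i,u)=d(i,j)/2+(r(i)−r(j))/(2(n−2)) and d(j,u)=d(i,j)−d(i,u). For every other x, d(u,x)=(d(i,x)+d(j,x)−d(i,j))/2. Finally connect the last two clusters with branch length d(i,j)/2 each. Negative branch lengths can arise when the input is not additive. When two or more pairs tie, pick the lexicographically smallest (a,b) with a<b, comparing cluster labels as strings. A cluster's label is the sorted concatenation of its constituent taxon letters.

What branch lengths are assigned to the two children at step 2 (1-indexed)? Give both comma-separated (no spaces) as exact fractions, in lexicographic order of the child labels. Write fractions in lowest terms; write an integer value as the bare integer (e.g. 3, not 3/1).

step 1: merge (P,R) at d=6, Q=-347; branch lengths P→23/12, R→49/12; new cluster PR
  updated: d(D,PR)=77/2, d(E,PR)=36, d(K,PR)=5, d(M,PR)=41/2, d(PR,V)=32, d(PR,Z)=71/2
step 2: merge (M,Z) at d=9, Q=-274; branch lengths M→71/10, Z→19/10; new cluster MZ
  updated: d(D,MZ)=49/2, d(E,MZ)=43/2, d(K,MZ)=24, d(MZ,PR)=47/2, d(MZ,V)=69/2
step 3: merge (E,V) at d=8, Q=-195; branch lengths E→2, V→6; new cluster EV
  updated: d(D,EV)=53/2, d(EV,K)=9, d(EV,MZ)=24, d(EV,PR)=30
step 4: merge (K,PR) at d=5, Q=-133; branch lengths K→-31/6, PR→61/6; new cluster KPR
  updated: d(D,KPR)=93/4, d(EV,KPR)=17, d(KPR,MZ)=85/4
step 5: merge (D,MZ) at d=49/2, Q=-95; branch lengths D→107/8, MZ→89/8; new cluster DMZ
  updated: d(DMZ,EV)=13, d(DMZ,KPR)=10
step 6: merge (DMZ,EV) at d=13, Q=-40; branch lengths DMZ→3, EV→10; new cluster DEMVZ
  updated: d(DEMVZ,KPR)=7
step 7: merge (DEMVZ,KPR) at d=7; branch lengths DEMVZ→7/2, KPR→7/2; new cluster DEKMPRVZ
final tree: (((D:107/8,(M:71/10,Z:19/10):89/8):3,(E:2,V:6):10):7/2,(K:-31/6,(P:23/12,R:49/12):61/6):7/2)
total length: 145/2

71/10,19/10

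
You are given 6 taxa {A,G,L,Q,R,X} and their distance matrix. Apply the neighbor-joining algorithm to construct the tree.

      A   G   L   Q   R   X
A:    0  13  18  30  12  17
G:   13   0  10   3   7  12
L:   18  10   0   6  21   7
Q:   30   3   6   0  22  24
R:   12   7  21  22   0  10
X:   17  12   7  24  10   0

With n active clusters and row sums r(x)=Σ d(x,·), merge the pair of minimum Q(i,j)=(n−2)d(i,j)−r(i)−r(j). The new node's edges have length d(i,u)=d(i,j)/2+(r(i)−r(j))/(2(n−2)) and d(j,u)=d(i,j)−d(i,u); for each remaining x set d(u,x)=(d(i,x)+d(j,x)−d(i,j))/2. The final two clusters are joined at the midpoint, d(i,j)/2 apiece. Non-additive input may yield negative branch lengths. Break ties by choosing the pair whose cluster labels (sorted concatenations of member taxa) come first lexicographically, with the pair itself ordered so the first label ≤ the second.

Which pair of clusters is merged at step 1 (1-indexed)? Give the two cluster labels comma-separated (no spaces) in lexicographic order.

L,Q

iteration 1: select L,Q (d=6, Q=-123); attach at lengths (1/8, 47/8); label the merged cluster LQ
  updated: d(A,LQ)=21, d(G,LQ)=7/2, d(LQ,R)=37/2, d(LQ,X)=25/2
iteration 2: select G,LQ (d=7/2, Q=-161/2); attach at lengths (-19/12, 61/12); label the merged cluster GLQ
  updated: d(A,GLQ)=61/4, d(GLQ,R)=11, d(GLQ,X)=21/2
iteration 3: select A,R (d=12, Q=-213/4); attach at lengths (141/16, 51/16); label the merged cluster AR
  updated: d(AR,GLQ)=57/8, d(AR,X)=15/2
iteration 4: select AR,GLQ (d=57/8, Q=-201/8); attach at lengths (33/16, 81/16); label the merged cluster AGLQR
  updated: d(AGLQR,X)=87/16
iteration 5: select AGLQR,X (d=87/16); attach at lengths (87/32, 87/32); label the merged cluster AGLQRX
final tree: (((A:141/16,R:51/16):33/16,(G:-19/12,(L:1/8,Q:47/8):61/12):81/16):87/32,X:87/32)
total length: 545/16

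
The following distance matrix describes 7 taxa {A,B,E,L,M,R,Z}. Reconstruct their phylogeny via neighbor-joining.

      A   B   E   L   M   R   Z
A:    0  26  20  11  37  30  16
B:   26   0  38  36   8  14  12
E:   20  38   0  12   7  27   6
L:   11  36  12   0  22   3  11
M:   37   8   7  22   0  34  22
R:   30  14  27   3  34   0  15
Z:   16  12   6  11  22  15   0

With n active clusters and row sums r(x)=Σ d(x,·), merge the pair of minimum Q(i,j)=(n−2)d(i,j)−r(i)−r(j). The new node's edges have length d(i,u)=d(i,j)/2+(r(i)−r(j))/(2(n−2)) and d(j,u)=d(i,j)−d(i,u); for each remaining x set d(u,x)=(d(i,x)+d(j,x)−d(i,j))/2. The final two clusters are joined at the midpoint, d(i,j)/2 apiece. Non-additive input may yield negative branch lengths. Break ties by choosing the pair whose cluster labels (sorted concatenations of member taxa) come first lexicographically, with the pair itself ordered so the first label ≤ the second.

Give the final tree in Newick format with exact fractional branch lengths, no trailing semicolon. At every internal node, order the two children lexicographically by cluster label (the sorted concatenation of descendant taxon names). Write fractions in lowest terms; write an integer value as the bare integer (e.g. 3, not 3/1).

((((A:35/3,(L:-21/8,R:45/8):22/3):47/16,(B:22/5,M:18/5):189/16):15/16,E:91/16):5/32,Z:5/32)

step 1: merge (B,M) at d=8, Q=-224; branch lengths B→22/5, M→18/5; new cluster BM
  updated: d(A,BM)=55/2, d(BM,E)=37/2, d(BM,L)=25, d(BM,R)=20, d(BM,Z)=13
step 2: merge (L,R) at d=3, Q=-145; branch lengths L→-21/8, R→45/8; new cluster LR
  updated: d(A,LR)=19, d(BM,LR)=21, d(E,LR)=18, d(LR,Z)=23/2
step 3: merge (A,LR) at d=19, Q=-95; branch lengths A→35/3, LR→22/3; new cluster ALR
  updated: d(ALR,BM)=59/4, d(ALR,E)=19/2, d(ALR,Z)=17/4
step 4: merge (ALR,BM) at d=59/4, Q=-181/4; branch lengths ALR→47/16, BM→189/16; new cluster ABLMR
  updated: d(ABLMR,E)=53/8, d(ABLMR,Z)=5/4
step 5: merge (ABLMR,E) at d=53/8, Q=-111/8; branch lengths ABLMR→15/16, E→91/16; new cluster ABELMR
  updated: d(ABELMR,Z)=5/16
step 6: merge (ABELMR,Z) at d=5/16; branch lengths ABELMR→5/32, Z→5/32; new cluster ABELMRZ
final tree: ((((A:35/3,(L:-21/8,R:45/8):22/3):47/16,(B:22/5,M:18/5):189/16):15/16,E:91/16):5/32,Z:5/32)
total length: 827/16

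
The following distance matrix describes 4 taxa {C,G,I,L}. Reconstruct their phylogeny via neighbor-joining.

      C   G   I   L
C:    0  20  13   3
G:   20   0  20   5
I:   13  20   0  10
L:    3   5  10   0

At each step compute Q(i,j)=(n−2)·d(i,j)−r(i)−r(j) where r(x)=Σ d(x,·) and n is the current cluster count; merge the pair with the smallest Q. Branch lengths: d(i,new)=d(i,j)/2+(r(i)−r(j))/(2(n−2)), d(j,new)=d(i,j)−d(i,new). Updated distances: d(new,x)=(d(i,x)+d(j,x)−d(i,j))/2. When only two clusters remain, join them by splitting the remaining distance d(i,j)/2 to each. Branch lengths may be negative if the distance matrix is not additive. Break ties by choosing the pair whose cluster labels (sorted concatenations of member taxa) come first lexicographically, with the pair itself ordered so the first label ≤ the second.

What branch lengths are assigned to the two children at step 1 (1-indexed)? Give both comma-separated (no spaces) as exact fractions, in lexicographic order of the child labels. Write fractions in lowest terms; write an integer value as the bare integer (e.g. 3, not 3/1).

19/4,33/4

step 1: merge (C,I) at d=13, Q=-53; branch lengths C→19/4, I→33/4; new cluster CI
  updated: d(CI,G)=27/2, d(CI,L)=0
step 2: merge (CI,G) at d=27/2, Q=-37/2; branch lengths CI→17/4, G→37/4; new cluster CGI
  updated: d(CGI,L)=-17/4
step 3: merge (CGI,L) at d=-17/4; branch lengths CGI→-17/8, L→-17/8; new cluster CGIL
final tree: (((C:19/4,I:33/4):17/4,G:37/4):-17/8,L:-17/8)
total length: 89/4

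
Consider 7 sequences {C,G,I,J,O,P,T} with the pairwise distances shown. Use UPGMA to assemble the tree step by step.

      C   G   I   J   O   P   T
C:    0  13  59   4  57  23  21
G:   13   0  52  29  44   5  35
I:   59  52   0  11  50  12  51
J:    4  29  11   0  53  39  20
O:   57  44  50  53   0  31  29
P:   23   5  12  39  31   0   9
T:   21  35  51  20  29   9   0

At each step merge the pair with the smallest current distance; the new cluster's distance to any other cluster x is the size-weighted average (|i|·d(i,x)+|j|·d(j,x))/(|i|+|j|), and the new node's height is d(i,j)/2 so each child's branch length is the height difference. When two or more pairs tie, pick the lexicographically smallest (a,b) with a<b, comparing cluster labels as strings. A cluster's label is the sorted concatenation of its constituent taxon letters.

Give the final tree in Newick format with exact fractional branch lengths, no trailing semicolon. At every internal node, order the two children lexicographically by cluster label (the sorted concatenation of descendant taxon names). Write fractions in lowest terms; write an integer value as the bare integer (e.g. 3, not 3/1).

iteration 1: select C,J (d=4); attach at lengths (2, 2); label the merged cluster CJ
  updated: d(CJ,G)=21, d(CJ,I)=35, d(CJ,O)=55, d(CJ,P)=31, d(CJ,T)=41/2
iteration 2: select G,P (d=5); attach at lengths (5/2, 5/2); label the merged cluster GP
  updated: d(CJ,GP)=26, d(GP,I)=32, d(GP,O)=75/2, d(GP,T)=22
iteration 3: select CJ,T (d=41/2); attach at lengths (33/4, 41/4); label the merged cluster CJT
  updated: d(CJT,GP)=74/3, d(CJT,I)=121/3, d(CJT,O)=139/3
iteration 4: select CJT,GP (d=74/3); attach at lengths (25/12, 59/6); label the merged cluster CGJPT
  updated: d(CGJPT,I)=37, d(CGJPT,O)=214/5
iteration 5: select CGJPT,I (d=37); attach at lengths (37/6, 37/2); label the merged cluster CGIJPT
  updated: d(CGIJPT,O)=44
iteration 6: select CGIJPT,O (d=44); attach at lengths (7/2, 22); label the merged cluster CGIJOPT
final tree: (((((C:2,J:2):33/4,T:41/4):25/12,(G:5/2,P:5/2):59/6):37/6,I:37/2):7/2,O:22)
total length: 1075/12

(((((C:2,J:2):33/4,T:41/4):25/12,(G:5/2,P:5/2):59/6):37/6,I:37/2):7/2,O:22)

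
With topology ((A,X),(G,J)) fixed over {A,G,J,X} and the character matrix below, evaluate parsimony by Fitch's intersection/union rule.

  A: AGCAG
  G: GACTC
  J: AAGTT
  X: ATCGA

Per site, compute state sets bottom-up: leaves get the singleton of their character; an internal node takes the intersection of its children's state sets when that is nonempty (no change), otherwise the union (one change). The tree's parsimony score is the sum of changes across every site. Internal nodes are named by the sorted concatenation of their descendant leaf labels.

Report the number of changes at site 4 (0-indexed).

3

site 0, node AX: A={A} ∩ X={A} → {A} (+0)
site 0, node GJ: G={G} ∪ J={A} → {A,G} (+1)
site 0, node AGJX: AX={A} ∩ GJ={A,G} → {A} (+0)
site 1, node AX: A={G} ∪ X={T} → {G,T} (+1)
site 1, node GJ: G={A} ∩ J={A} → {A} (+0)
site 1, node AGJX: AX={G,T} ∪ GJ={A} → {A,G,T} (+1)
site 2, node AX: A={C} ∩ X={C} → {C} (+0)
site 2, node GJ: G={C} ∪ J={G} → {C,G} (+1)
site 2, node AGJX: AX={C} ∩ GJ={C,G} → {C} (+0)
site 3, node AX: A={A} ∪ X={G} → {A,G} (+1)
site 3, node GJ: G={T} ∩ J={T} → {T} (+0)
site 3, node AGJX: AX={A,G} ∪ GJ={T} → {A,G,T} (+1)
site 4, node AX: A={G} ∪ X={A} → {A,G} (+1)
site 4, node GJ: G={C} ∪ J={T} → {C,T} (+1)
site 4, node AGJX: AX={A,G} ∪ GJ={C,T} → {A,C,G,T} (+1)
per-site changes: [1, 2, 1, 2, 3]; total = 9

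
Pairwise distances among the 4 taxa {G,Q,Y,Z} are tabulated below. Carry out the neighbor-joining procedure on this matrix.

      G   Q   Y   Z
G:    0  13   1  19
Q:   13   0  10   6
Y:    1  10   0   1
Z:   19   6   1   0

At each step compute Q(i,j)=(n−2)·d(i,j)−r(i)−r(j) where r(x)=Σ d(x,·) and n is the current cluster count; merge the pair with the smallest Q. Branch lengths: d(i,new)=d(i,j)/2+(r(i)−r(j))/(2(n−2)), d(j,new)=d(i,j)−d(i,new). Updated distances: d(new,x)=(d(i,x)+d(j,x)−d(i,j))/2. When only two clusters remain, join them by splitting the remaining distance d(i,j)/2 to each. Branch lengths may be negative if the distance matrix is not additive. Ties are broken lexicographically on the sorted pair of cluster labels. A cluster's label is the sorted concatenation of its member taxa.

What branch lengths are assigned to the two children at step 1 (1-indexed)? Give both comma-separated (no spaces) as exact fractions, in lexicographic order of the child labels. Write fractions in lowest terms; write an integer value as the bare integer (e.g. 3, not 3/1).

23/4,-19/4

step 1: merge (G,Y) at d=1, Q=-43; branch lengths G→23/4, Y→-19/4; new cluster GY
  updated: d(GY,Q)=11, d(GY,Z)=19/2
step 2: merge (GY,Q) at d=11, Q=-53/2; branch lengths GY→29/4, Q→15/4; new cluster GQY
  updated: d(GQY,Z)=9/4
step 3: merge (GQY,Z) at d=9/4; branch lengths GQY→9/8, Z→9/8; new cluster GQYZ
final tree: (((G:23/4,Y:-19/4):29/4,Q:15/4):9/8,Z:9/8)
total length: 57/4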